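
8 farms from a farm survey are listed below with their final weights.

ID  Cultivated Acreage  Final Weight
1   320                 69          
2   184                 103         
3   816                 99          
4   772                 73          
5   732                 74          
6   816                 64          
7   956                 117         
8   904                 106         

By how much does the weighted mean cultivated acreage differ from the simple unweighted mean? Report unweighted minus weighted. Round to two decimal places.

Unweighted sum = 320 + 184 + 816 + 772 + 732 + 816 + 956 + 904 = 5500
Unweighted mean = 5500 / 8 = 687.5
Weighted sum = 492240
Sum of weights = 69 + 103 + 99 + 73 + 74 + 64 + 117 + 106 = 705
Weighted mean = 492240 / 705 = 698.21277
Difference (unweighted minus weighted) = -10.712766

-10.71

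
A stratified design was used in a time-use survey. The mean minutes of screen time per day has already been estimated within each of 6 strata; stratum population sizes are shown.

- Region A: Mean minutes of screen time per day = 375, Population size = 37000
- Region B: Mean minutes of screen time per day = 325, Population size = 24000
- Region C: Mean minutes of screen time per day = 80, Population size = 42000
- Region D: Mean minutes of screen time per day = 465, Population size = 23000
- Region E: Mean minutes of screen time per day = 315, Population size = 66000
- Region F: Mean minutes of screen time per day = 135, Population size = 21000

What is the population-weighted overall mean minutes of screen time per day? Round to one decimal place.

Σ Nₕ·x̄ₕ = 375×37000 + 325×24000 + 80×42000 + 465×23000 + 315×66000 + 135×21000
  = 13875000 + 7800000 + 3360000 + 10695000 + 20790000 + 2835000 = 59355000
Σ Nₕ = 213000
Overall mean = 59355000 / 213000 = 278.66197

278.7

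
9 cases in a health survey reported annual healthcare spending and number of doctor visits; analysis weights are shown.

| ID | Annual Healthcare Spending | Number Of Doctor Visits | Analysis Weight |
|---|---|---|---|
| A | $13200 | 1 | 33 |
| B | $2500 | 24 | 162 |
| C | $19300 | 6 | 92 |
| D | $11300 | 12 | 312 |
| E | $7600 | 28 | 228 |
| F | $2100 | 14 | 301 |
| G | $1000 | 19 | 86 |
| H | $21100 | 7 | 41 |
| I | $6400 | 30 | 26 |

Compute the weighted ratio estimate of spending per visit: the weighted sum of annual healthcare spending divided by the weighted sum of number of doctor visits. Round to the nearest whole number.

Σ wᵢ·y = 13200×33 + 2500×162 + 19300×92 + 11300×312 + 7600×228 + 2100×301 + 1000×86 + 21100×41 + 6400×26
  = 435600 + 405000 + 1775600 + 3525600 + 1732800 + 632100 + 86000 + 865100 + 166400 = 9624200
Σ wᵢ·x = 1×33 + 24×162 + 6×92 + 12×312 + 28×228 + 14×301 + 19×86 + 7×41 + 30×26
  = 21516
Ratio = 9624200 / 21516 = 447.30433

447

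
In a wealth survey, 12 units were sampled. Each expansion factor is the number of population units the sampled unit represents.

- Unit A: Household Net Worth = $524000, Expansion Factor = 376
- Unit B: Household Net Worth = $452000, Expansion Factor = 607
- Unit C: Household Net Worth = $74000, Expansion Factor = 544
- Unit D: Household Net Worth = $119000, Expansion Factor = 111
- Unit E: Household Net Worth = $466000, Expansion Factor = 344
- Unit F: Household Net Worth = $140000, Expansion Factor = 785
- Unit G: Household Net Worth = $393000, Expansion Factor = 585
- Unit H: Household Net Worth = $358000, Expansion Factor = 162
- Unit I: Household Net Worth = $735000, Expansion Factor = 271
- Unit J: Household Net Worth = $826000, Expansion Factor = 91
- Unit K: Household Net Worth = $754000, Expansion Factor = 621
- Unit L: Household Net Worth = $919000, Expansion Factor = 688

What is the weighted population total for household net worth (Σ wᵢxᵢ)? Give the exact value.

Weighted total = 524000×376 + 452000×607 + 74000×544 + 119000×111 + 466000×344 + 140000×785 + 393000×585 + 358000×162 + 735000×271 + 826000×91 + 754000×621 + 919000×688
  = 197024000 + 274364000 + 40256000 + 13209000 + 160304000 + 109900000 + 229905000 + 57996000 + 199185000 + 75166000 + 468234000 + 632272000 = 2457815000

2457815000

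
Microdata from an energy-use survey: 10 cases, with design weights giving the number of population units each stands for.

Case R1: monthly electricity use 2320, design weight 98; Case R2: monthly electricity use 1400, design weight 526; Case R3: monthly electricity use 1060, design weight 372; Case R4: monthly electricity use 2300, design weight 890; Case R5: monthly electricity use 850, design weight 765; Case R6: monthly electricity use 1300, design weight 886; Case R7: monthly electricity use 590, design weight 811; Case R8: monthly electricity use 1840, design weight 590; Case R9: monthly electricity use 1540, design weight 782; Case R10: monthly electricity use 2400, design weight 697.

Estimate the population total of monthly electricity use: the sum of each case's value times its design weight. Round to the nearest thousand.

9648000

Weighted total = 2320×98 + 1400×526 + 1060×372 + 2300×890 + 850×765 + 1300×886 + 590×811 + 1840×590 + 1540×782 + 2400×697
  = 227360 + 736400 + 394320 + 2047000 + 650250 + 1151800 + 478490 + 1085600 + 1204280 + 1672800 = 9648300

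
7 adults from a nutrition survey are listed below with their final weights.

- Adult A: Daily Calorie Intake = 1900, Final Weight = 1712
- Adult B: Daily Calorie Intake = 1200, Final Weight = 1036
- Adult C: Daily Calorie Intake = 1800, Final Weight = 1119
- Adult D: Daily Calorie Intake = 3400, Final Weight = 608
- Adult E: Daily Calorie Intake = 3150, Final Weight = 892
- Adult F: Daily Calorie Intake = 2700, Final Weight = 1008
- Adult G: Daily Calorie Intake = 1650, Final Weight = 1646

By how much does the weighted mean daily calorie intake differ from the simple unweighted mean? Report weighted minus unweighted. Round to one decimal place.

-159.6

Unweighted sum = 1900 + 1200 + 1800 + 3400 + 3150 + 2700 + 1650 = 15800
Unweighted mean = 15800 / 7 = 2257.1429
Weighted sum = 1900×1712 + 1200×1036 + 1800×1119 + 3400×608 + 3150×892 + 2700×1008 + 1650×1646
  = 3252800 + 1243200 + 2014200 + 2067200 + 2809800 + 2721600 + 2715900 = 16824700
Sum of weights = 1712 + 1036 + 1119 + 608 + 892 + 1008 + 1646 = 8021
Weighted mean = 16824700 / 8021 = 2097.5813
Difference (weighted minus unweighted) = -159.56151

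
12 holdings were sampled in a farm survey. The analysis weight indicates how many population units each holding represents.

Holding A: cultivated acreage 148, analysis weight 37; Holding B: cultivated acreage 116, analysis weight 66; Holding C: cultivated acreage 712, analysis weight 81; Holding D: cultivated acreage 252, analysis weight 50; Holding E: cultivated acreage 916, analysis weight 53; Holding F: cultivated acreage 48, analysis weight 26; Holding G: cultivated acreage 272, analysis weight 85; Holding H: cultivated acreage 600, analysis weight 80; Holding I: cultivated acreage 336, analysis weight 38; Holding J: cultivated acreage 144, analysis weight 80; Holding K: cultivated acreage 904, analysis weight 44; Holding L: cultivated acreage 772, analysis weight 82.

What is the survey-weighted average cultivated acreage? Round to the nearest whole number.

Weighted sum = 148×37 + 116×66 + 712×81 + 252×50 + 916×53 + 48×26 + 272×85 + 600×80 + 336×38 + 144×80 + 904×44 + 772×82
  = 331688
Sum of weights = 37 + 66 + 81 + 50 + 53 + 26 + 85 + 80 + 38 + 80 + 44 + 82 = 722
Weighted mean = 331688 / 722 = 459.40166

459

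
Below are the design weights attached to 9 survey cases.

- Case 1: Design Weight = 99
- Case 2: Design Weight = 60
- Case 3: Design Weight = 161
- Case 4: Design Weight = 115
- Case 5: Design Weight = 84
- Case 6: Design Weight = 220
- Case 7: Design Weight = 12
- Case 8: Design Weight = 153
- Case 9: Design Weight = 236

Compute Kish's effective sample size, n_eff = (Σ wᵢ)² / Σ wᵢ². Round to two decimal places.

6.94

Σ wᵢ = 1140
Σ wᵢ² = 9801 + 3600 + 25921 + 13225 + 7056 + 48400 + 144 + 23409 + 55696 = 187252
n_eff = 1140² / 187252 = 1299600 / 187252 = 6.9403798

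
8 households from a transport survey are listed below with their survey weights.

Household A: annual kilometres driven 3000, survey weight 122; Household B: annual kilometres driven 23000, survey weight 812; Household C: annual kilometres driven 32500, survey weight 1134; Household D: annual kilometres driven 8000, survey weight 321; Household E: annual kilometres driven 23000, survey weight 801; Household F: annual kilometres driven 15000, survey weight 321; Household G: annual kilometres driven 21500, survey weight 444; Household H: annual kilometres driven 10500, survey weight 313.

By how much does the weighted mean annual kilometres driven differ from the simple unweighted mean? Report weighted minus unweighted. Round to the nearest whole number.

Unweighted sum = 136500
Unweighted mean = 136500 / 8 = 17062.5
Weighted sum = 3000×122 + 23000×812 + 32500×1134 + 8000×321 + 23000×801 + 15000×321 + 21500×444 + 10500×313
  = 366000 + 18676000 + 36855000 + 2568000 + 18423000 + 4815000 + 9546000 + 3286500 = 94535500
Sum of weights = 4268
Weighted mean = 94535500 / 4268 = 22149.836
Difference (weighted minus unweighted) = 5087.336

5087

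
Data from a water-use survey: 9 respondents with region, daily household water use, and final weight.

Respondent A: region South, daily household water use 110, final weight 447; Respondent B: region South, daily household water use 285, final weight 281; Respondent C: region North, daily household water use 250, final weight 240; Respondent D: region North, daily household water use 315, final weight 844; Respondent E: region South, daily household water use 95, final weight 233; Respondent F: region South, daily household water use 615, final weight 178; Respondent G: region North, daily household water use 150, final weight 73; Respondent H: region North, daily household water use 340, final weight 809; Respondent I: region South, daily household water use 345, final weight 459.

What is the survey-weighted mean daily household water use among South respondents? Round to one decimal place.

262.3

South rows: A, B, E, F, I
Weighted sum = 419215
Sum of weights = 447 + 281 + 233 + 178 + 459 = 1598
Weighted mean = 419215 / 1598 = 262.3373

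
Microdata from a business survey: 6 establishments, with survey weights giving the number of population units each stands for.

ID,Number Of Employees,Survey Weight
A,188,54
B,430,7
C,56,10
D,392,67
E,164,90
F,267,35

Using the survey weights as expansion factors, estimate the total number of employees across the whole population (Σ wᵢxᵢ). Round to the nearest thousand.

Weighted total = 188×54 + 430×7 + 56×10 + 392×67 + 164×90 + 267×35
  = 10152 + 3010 + 560 + 26264 + 14760 + 9345 = 64091

64000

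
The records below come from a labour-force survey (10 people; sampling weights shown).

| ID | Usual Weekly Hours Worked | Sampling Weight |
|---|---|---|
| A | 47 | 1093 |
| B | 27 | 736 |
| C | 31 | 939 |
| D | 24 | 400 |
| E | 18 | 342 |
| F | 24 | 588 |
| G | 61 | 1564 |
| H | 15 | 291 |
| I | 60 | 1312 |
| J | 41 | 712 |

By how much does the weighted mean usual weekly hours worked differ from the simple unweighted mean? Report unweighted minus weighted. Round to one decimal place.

-7.6

Unweighted sum = 47 + 27 + 31 + 24 + 18 + 24 + 61 + 15 + 60 + 41 = 348
Unweighted mean = 348 / 10 = 34.8
Weighted sum = 47×1093 + 27×736 + 31×939 + 24×400 + 18×342 + 24×588 + 61×1564 + 15×291 + 60×1312 + 41×712
  = 51371 + 19872 + 29109 + 9600 + 6156 + 14112 + 95404 + 4365 + 78720 + 29192 = 337901
Sum of weights = 1093 + 736 + 939 + 400 + 342 + 588 + 1564 + 291 + 1312 + 712 = 7977
Weighted mean = 337901 / 7977 = 42.359408
Difference (unweighted minus weighted) = -7.5594083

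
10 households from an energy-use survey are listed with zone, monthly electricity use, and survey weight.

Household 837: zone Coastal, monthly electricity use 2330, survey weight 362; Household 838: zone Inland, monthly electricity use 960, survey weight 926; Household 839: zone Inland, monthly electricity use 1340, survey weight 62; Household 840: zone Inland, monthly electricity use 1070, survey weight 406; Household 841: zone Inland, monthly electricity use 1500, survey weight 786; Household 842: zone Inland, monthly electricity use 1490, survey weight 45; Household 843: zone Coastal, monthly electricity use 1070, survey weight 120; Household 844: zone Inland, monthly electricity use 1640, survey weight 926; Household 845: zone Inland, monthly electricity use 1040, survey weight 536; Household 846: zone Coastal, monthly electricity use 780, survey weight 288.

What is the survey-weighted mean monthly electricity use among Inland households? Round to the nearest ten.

1280

Inland rows: 838, 839, 840, 841, 842, 844, 845
Weighted sum = 960×926 + 1340×62 + 1070×406 + 1500×786 + 1490×45 + 1640×926 + 1040×536
  = 888960 + 83080 + 434420 + 1179000 + 67050 + 1518640 + 557440 = 4728590
Sum of weights = 926 + 62 + 406 + 786 + 45 + 926 + 536 = 3687
Weighted mean = 4728590 / 3687 = 1282.5034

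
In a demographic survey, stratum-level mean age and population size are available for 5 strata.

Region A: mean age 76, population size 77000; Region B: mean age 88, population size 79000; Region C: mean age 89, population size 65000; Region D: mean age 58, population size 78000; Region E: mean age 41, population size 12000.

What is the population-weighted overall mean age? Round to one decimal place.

Σ Nₕ·x̄ₕ = 76×77000 + 88×79000 + 89×65000 + 58×78000 + 41×12000
  = 5852000 + 6952000 + 5785000 + 4524000 + 492000 = 23605000
Σ Nₕ = 77000 + 79000 + 65000 + 78000 + 12000 = 311000
Overall mean = 23605000 / 311000 = 75.900322

75.9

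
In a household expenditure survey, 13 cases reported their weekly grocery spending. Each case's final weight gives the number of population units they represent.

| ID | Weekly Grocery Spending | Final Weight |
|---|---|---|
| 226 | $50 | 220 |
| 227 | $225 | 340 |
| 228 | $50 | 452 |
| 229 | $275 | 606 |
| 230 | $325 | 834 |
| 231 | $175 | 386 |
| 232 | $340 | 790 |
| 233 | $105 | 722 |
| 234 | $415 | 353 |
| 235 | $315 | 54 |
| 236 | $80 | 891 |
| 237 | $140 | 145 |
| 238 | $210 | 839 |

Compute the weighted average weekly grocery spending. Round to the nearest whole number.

210

Weighted sum = 1391035
Sum of weights = 6632
Weighted mean = 1391035 / 6632 = 209.74593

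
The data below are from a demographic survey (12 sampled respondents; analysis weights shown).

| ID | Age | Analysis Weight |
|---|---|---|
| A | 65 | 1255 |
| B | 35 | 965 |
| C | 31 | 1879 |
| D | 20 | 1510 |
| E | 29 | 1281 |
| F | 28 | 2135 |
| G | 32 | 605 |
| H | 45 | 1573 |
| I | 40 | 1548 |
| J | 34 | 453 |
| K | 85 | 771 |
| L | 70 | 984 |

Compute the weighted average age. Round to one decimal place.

Weighted sum = 65×1255 + 35×965 + 31×1879 + 20×1510 + 29×1281 + 28×2135 + 32×605 + 45×1573 + 40×1548 + 34×453 + 85×771 + 70×984
  = 81575 + 33775 + 58249 + 30200 + 37149 + 59780 + 19360 + 70785 + 61920 + 15402 + 65535 + 68880 = 602610
Sum of weights = 14959
Weighted mean = 602610 / 14959 = 40.28411

40.3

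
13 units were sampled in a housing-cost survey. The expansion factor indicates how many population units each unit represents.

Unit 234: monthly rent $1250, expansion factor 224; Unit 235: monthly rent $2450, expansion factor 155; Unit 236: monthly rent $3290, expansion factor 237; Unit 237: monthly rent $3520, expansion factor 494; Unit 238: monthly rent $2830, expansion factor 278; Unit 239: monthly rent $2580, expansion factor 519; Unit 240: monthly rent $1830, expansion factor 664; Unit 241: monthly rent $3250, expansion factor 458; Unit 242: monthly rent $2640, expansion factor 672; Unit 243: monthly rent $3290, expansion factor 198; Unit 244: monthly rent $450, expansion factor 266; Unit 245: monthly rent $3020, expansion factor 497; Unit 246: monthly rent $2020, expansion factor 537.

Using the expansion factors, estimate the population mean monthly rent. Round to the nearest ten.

2530

Weighted sum = 13138620
Sum of weights = 5199
Weighted mean = 13138620 / 5199 = 2527.1437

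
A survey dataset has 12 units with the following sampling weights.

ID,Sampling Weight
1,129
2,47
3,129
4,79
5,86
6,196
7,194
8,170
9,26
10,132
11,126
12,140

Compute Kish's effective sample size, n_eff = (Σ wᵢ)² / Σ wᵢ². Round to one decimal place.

10.2

Σ wᵢ = 129 + 47 + 129 + 79 + 86 + 196 + 194 + 170 + 26 + 132 + 126 + 140 = 1454
Σ wᵢ² = 207656
n_eff = 1454² / 207656 = 2114116 / 207656 = 10.180857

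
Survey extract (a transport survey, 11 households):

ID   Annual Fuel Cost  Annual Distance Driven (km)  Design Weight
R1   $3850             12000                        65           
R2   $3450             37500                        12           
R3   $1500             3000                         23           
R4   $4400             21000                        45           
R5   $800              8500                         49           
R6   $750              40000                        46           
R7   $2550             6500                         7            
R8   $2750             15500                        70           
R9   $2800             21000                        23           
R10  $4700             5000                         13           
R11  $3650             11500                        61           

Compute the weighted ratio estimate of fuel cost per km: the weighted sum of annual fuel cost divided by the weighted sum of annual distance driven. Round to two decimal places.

Σ wᵢ·y = 3850×65 + 3450×12 + 1500×23 + 4400×45 + 800×49 + 750×46 + 2550×7 + 2750×70 + 2800×23 + 4700×13 + 3650×61
  = 250250 + 41400 + 34500 + 198000 + 39200 + 34500 + 17850 + 192500 + 64400 + 61100 + 222650 = 1156350
Σ wᵢ·x = 12000×65 + 37500×12 + 3000×23 + 21000×45 + 8500×49 + 40000×46 + 6500×7 + 15500×70 + 21000×23 + 5000×13 + 11500×61
  = 780000 + 450000 + 69000 + 945000 + 416500 + 1840000 + 45500 + 1085000 + 483000 + 65000 + 701500 = 6880500
Ratio = 1156350 / 6880500 = 0.16806191

0.17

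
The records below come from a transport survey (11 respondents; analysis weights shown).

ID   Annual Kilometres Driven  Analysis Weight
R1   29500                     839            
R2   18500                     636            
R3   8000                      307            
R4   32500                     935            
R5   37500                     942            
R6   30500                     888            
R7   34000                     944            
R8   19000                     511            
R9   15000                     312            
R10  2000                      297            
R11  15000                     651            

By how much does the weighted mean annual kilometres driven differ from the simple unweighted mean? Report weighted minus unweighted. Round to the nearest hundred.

4000

Unweighted sum = 241500
Unweighted mean = 241500 / 11 = 21954.545
Weighted sum = 29500×839 + 18500×636 + 8000×307 + 32500×935 + 37500×942 + 30500×888 + 34000×944 + 19000×511 + 15000×312 + 2000×297 + 15000×651
  = 188613000
Sum of weights = 839 + 636 + 307 + 935 + 942 + 888 + 944 + 511 + 312 + 297 + 651 = 7262
Weighted mean = 188613000 / 7262 = 25972.597
Difference (weighted minus unweighted) = 4018.0516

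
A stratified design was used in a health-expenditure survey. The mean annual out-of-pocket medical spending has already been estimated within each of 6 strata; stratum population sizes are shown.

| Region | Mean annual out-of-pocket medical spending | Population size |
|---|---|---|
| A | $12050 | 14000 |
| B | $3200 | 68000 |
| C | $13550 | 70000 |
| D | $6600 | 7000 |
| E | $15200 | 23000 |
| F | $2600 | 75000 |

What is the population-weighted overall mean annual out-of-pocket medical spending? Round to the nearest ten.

Σ Nₕ·x̄ₕ = 12050×14000 + 3200×68000 + 13550×70000 + 6600×7000 + 15200×23000 + 2600×75000
  = 168700000 + 217600000 + 948500000 + 46200000 + 349600000 + 195000000 = 1925600000
Σ Nₕ = 14000 + 68000 + 70000 + 7000 + 23000 + 75000 = 257000
Overall mean = 1925600000 / 257000 = 7492.607

7490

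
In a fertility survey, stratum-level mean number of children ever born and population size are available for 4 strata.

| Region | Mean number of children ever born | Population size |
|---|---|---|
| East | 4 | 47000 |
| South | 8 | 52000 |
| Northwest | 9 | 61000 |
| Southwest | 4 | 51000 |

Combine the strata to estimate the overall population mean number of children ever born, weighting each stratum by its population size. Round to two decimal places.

Σ Nₕ·x̄ₕ = 4×47000 + 8×52000 + 9×61000 + 4×51000
  = 188000 + 416000 + 549000 + 204000 = 1357000
Σ Nₕ = 47000 + 52000 + 61000 + 51000 = 211000
Overall mean = 1357000 / 211000 = 6.4312796

6.43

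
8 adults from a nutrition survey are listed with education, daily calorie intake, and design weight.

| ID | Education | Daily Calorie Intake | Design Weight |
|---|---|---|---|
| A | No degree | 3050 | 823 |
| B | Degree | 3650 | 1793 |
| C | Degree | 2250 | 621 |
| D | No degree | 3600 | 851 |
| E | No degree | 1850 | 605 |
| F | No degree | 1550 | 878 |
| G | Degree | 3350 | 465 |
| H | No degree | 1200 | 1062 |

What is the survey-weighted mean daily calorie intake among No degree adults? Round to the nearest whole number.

No degree rows: A, D, E, F, H
Weighted sum = 3050×823 + 3600×851 + 1850×605 + 1550×878 + 1200×1062
  = 2510150 + 3063600 + 1119250 + 1360900 + 1274400 = 9328300
Sum of weights = 823 + 851 + 605 + 878 + 1062 = 4219
Weighted mean = 9328300 / 4219 = 2211.0216

2211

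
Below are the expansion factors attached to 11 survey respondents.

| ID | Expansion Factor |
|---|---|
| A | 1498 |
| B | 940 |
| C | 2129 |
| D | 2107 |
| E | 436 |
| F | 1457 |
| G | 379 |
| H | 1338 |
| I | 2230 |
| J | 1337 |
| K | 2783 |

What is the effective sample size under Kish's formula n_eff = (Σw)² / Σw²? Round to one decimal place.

Σ wᵢ = 1498 + 940 + 2129 + 2107 + 436 + 1457 + 379 + 1338 + 2230 + 1337 + 2783 = 16634
Σ wᵢ² = 30852082
n_eff = 16634² / 30852082 = 276689956 / 30852082 = 8.968275

9.0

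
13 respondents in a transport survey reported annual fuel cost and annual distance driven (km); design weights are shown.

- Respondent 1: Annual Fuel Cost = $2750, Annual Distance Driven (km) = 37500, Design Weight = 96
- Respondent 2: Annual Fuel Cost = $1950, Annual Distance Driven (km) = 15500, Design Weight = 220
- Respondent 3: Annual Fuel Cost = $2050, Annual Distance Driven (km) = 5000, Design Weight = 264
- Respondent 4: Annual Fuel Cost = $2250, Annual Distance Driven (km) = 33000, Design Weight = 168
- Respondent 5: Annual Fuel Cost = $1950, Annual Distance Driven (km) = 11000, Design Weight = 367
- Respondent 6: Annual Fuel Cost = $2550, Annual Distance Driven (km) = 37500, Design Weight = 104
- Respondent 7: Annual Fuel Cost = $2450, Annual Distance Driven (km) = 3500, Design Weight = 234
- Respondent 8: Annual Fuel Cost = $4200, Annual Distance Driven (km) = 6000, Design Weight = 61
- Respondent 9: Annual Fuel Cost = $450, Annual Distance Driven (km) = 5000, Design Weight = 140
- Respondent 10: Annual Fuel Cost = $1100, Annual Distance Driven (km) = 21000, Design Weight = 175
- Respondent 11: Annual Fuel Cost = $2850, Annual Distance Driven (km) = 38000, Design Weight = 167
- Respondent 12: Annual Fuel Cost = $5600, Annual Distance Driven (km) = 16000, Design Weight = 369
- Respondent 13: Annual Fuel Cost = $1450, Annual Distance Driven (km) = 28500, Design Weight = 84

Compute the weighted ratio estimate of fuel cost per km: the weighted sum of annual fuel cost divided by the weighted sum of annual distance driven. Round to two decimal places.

Σ wᵢ·y = 6342200
Σ wᵢ·x = 42015000
Ratio = 6342200 / 42015000 = 0.15095085

0.15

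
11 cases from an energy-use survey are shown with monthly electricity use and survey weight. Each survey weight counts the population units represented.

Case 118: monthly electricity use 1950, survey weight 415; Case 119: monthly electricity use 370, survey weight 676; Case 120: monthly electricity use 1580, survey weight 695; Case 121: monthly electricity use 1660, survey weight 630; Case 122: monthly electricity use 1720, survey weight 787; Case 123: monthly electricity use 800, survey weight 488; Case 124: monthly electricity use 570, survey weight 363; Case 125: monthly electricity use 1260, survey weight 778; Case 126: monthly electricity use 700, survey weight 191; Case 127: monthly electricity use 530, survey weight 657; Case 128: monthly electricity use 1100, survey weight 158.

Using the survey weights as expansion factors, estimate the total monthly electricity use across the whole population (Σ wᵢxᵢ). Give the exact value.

Weighted total = 1950×415 + 370×676 + 1580×695 + 1660×630 + 1720×787 + 800×488 + 570×363 + 1260×778 + 700×191 + 530×657 + 1100×158
  = 6790210

6790210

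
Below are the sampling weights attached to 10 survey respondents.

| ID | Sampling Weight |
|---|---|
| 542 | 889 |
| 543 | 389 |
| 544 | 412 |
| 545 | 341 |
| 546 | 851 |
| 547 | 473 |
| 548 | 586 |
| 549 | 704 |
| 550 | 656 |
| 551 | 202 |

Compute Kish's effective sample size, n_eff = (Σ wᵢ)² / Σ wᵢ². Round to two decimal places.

Σ wᵢ = 889 + 389 + 412 + 341 + 851 + 473 + 586 + 704 + 656 + 202 = 5503
Σ wᵢ² = 790321 + 151321 + 169744 + 116281 + 724201 + 223729 + 343396 + 495616 + 430336 + 40804 = 3485749
n_eff = 5503² / 3485749 = 30283009 / 3485749 = 8.687662

8.69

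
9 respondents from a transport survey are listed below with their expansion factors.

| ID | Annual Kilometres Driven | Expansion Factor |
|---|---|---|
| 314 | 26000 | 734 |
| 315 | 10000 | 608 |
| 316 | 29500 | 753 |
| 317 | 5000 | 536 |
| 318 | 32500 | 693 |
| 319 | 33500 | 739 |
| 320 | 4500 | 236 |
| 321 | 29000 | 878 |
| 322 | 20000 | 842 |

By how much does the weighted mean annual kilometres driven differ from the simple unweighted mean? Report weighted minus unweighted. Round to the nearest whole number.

2265

Unweighted sum = 26000 + 10000 + 29500 + 5000 + 32500 + 33500 + 4500 + 29000 + 20000 = 190000
Unweighted mean = 190000 / 9 = 21111.111
Weighted sum = 26000×734 + 10000×608 + 29500×753 + 5000×536 + 32500×693 + 33500×739 + 4500×236 + 29000×878 + 20000×842
  = 19084000 + 6080000 + 22213500 + 2680000 + 22522500 + 24756500 + 1062000 + 25462000 + 16840000 = 140700500
Sum of weights = 734 + 608 + 753 + 536 + 693 + 739 + 236 + 878 + 842 = 6019
Weighted mean = 140700500 / 6019 = 23376.059
Difference (weighted minus unweighted) = 2264.948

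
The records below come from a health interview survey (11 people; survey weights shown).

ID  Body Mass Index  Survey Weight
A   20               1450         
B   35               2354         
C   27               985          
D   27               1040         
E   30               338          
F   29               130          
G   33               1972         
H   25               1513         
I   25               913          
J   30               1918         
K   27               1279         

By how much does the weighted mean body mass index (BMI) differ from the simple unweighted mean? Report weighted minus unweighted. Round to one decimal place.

0.6

Unweighted sum = 20 + 35 + 27 + 27 + 30 + 29 + 33 + 25 + 25 + 30 + 27 = 308
Unweighted mean = 308 / 11 = 28
Weighted sum = 20×1450 + 35×2354 + 27×985 + 27×1040 + 30×338 + 29×130 + 33×1972 + 25×1513 + 25×913 + 30×1918 + 27×1279
  = 29000 + 82390 + 26595 + 28080 + 10140 + 3770 + 65076 + 37825 + 22825 + 57540 + 34533 = 397774
Sum of weights = 1450 + 2354 + 985 + 1040 + 338 + 130 + 1972 + 1513 + 913 + 1918 + 1279 = 13892
Weighted mean = 397774 / 13892 = 28.633314
Difference (weighted minus unweighted) = 0.63331414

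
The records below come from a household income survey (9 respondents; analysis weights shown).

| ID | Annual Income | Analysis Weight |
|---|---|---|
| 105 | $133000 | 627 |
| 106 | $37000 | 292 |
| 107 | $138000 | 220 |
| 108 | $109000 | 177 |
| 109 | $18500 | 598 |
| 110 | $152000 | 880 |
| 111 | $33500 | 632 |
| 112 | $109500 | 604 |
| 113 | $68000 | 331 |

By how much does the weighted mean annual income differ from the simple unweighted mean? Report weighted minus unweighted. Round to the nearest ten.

Unweighted sum = 133000 + 37000 + 138000 + 109000 + 18500 + 152000 + 33500 + 109500 + 68000 = 798500
Unweighted mean = 798500 / 9 = 88722.222
Weighted sum = 133000×627 + 37000×292 + 138000×220 + 109000×177 + 18500×598 + 152000×880 + 33500×632 + 109500×604 + 68000×331
  = 398489000
Sum of weights = 4361
Weighted mean = 398489000 / 4361 = 91375.602
Difference (weighted minus unweighted) = 2653.3797

2650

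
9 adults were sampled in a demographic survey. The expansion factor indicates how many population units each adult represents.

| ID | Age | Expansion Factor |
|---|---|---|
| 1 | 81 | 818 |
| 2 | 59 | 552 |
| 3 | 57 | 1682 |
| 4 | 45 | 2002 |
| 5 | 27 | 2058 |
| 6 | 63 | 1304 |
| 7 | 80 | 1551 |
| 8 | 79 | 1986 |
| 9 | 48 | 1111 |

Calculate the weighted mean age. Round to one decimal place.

57.9

Weighted sum = 81×818 + 59×552 + 57×1682 + 45×2002 + 27×2058 + 63×1304 + 80×1551 + 79×1986 + 48×1111
  = 66258 + 32568 + 95874 + 90090 + 55566 + 82152 + 124080 + 156894 + 53328 = 756810
Sum of weights = 13064
Weighted mean = 756810 / 13064 = 57.930955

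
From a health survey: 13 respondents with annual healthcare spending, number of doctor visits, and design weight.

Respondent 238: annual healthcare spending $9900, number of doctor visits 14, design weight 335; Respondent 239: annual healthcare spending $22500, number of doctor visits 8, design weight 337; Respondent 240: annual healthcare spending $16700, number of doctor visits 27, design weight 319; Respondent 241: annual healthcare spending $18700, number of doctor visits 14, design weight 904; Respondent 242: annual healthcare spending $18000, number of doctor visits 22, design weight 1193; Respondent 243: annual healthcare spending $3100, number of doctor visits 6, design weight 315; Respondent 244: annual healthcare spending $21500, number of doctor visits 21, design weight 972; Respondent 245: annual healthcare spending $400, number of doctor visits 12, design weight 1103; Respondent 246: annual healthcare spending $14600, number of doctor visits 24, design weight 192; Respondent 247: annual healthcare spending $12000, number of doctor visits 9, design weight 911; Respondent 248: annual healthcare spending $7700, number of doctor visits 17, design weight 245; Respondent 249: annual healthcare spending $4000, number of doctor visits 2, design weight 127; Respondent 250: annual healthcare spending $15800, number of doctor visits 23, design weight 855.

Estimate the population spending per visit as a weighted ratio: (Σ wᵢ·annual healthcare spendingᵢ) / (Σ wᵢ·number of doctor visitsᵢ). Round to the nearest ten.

Σ wᵢ·y = 106559500
Σ wᵢ·x = 127330
Ratio = 106559500 / 127330 = 836.87662

840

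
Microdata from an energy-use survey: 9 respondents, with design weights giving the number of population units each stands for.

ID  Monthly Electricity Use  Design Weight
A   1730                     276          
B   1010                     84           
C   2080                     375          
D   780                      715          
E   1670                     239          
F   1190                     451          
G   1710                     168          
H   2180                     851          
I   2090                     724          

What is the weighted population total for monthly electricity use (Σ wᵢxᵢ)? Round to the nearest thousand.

Weighted total = 1730×276 + 1010×84 + 2080×375 + 780×715 + 1670×239 + 1190×451 + 1710×168 + 2180×851 + 2090×724
  = 477480 + 84840 + 780000 + 557700 + 399130 + 536690 + 287280 + 1855180 + 1513160 = 6491460

6491000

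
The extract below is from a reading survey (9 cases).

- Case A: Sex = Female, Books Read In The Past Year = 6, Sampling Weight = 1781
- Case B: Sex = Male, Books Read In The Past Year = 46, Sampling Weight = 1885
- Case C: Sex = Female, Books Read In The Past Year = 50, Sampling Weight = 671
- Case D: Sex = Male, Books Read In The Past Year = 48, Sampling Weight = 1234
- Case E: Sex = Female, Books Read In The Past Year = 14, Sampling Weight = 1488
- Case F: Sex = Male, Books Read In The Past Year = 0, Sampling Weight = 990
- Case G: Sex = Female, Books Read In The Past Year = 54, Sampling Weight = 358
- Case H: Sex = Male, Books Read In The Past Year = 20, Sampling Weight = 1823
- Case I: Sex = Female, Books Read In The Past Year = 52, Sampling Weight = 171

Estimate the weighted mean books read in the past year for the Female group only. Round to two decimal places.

Female rows: A, C, E, G, I
Weighted sum = 93292
Sum of weights = 1781 + 671 + 1488 + 358 + 171 = 4469
Weighted mean = 93292 / 4469 = 20.875364

20.88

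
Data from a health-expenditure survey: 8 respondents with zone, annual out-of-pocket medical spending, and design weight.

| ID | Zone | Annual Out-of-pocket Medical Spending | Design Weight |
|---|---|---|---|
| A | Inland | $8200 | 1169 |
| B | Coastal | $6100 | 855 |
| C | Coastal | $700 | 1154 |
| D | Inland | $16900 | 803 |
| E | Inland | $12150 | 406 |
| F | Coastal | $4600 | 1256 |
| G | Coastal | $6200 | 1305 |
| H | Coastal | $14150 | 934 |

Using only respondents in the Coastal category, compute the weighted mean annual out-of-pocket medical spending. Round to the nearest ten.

6020

Coastal rows: B, C, F, G, H
Weighted sum = 6100×855 + 700×1154 + 4600×1256 + 6200×1305 + 14150×934
  = 5215500 + 807800 + 5777600 + 8091000 + 13216100 = 33108000
Sum of weights = 855 + 1154 + 1256 + 1305 + 934 = 5504
Weighted mean = 33108000 / 5504 = 6015.2616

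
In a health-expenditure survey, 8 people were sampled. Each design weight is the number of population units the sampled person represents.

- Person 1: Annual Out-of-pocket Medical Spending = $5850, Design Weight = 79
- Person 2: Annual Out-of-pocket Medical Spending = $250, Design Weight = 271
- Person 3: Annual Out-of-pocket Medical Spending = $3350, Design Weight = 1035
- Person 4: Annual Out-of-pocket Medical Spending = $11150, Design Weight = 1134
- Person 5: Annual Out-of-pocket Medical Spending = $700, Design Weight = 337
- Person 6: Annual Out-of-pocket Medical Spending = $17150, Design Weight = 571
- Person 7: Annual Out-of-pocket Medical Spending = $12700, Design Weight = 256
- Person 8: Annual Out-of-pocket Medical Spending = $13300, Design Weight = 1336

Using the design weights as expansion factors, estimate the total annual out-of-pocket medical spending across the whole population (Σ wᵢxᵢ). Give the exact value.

47689800

Weighted total = 47689800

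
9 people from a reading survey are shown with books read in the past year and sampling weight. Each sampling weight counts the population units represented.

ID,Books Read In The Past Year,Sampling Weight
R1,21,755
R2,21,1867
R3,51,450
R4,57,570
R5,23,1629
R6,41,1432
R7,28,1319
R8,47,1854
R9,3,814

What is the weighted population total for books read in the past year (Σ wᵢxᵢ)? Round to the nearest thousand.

333000

Weighted total = 21×755 + 21×1867 + 51×450 + 57×570 + 23×1629 + 41×1432 + 28×1319 + 47×1854 + 3×814
  = 333193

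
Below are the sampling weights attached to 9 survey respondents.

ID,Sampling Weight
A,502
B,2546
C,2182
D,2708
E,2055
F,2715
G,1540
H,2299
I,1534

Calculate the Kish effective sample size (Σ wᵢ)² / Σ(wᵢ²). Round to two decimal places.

8.09

Σ wᵢ = 502 + 2546 + 2182 + 2708 + 2055 + 2715 + 1540 + 2299 + 1534 = 18081
Σ wᵢ² = 252004 + 6482116 + 4761124 + 7333264 + 4223025 + 7371225 + 2371600 + 5285401 + 2353156 = 40432915
n_eff = 18081² / 40432915 = 326922561 / 40432915 = 8.0855551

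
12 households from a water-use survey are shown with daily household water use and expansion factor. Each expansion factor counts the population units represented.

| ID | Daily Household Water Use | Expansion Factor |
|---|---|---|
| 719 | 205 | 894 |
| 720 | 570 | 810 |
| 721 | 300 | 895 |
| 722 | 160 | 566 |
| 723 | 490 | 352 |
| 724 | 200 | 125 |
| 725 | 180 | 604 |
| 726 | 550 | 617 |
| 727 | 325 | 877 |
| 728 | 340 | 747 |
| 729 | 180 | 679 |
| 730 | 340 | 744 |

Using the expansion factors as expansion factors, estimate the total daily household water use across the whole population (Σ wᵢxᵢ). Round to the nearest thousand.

2564000

Weighted total = 205×894 + 570×810 + 300×895 + 160×566 + 490×352 + 200×125 + 180×604 + 550×617 + 325×877 + 340×747 + 180×679 + 340×744
  = 183270 + 461700 + 268500 + 90560 + 172480 + 25000 + 108720 + 339350 + 285025 + 253980 + 122220 + 252960 = 2563765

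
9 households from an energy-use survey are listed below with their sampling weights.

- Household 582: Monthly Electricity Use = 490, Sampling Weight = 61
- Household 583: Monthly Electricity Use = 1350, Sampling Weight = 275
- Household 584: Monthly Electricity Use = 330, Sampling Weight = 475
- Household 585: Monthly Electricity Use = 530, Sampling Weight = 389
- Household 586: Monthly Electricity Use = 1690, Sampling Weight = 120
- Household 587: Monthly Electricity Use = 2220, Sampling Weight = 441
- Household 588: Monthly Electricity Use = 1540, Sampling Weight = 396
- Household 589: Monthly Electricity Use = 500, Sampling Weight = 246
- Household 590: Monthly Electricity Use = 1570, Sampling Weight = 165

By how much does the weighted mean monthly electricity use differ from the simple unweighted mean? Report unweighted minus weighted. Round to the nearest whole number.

Unweighted sum = 490 + 1350 + 330 + 530 + 1690 + 2220 + 1540 + 500 + 1570 = 10220
Unweighted mean = 10220 / 9 = 1135.5556
Weighted sum = 490×61 + 1350×275 + 330×475 + 530×389 + 1690×120 + 2220×441 + 1540×396 + 500×246 + 1570×165
  = 29890 + 371250 + 156750 + 206170 + 202800 + 979020 + 609840 + 123000 + 259050 = 2937770
Sum of weights = 61 + 275 + 475 + 389 + 120 + 441 + 396 + 246 + 165 = 2568
Weighted mean = 2937770 / 2568 = 1143.9914
Difference (unweighted minus weighted) = -8.4358775

-8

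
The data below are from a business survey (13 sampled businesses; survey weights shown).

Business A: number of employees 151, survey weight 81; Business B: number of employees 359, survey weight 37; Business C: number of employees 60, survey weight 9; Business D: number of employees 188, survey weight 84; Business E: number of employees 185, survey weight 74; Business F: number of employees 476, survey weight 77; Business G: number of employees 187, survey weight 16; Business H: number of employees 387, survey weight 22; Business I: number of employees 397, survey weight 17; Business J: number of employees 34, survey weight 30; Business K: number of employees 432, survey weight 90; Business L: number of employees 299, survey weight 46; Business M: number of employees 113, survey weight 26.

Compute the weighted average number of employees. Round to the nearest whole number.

274

Weighted sum = 167035
Sum of weights = 609
Weighted mean = 167035 / 609 = 274.2775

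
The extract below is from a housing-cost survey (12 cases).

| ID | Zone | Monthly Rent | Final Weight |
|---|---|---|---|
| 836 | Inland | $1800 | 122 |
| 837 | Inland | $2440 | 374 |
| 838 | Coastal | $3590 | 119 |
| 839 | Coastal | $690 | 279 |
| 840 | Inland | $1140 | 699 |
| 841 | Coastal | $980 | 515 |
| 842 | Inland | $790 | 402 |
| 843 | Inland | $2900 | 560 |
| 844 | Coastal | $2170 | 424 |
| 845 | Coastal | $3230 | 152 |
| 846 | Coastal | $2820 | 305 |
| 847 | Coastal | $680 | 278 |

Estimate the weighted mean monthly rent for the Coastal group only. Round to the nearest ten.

1730

Coastal rows: 838, 839, 841, 844, 845, 846, 847
Weighted sum = 3590×119 + 690×279 + 980×515 + 2170×424 + 3230×152 + 2820×305 + 680×278
  = 427210 + 192510 + 504700 + 920080 + 490960 + 860100 + 189040 = 3584600
Sum of weights = 119 + 279 + 515 + 424 + 152 + 305 + 278 = 2072
Weighted mean = 3584600 / 2072 = 1730.0193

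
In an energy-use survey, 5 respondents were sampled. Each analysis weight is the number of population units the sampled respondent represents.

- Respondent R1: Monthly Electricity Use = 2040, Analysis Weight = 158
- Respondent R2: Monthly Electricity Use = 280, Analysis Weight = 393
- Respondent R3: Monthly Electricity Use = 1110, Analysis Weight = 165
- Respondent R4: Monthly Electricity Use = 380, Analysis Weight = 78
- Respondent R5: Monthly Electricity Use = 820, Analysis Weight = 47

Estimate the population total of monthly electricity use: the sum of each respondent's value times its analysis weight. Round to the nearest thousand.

684000

Weighted total = 2040×158 + 280×393 + 1110×165 + 380×78 + 820×47
  = 322320 + 110040 + 183150 + 29640 + 38540 = 683690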